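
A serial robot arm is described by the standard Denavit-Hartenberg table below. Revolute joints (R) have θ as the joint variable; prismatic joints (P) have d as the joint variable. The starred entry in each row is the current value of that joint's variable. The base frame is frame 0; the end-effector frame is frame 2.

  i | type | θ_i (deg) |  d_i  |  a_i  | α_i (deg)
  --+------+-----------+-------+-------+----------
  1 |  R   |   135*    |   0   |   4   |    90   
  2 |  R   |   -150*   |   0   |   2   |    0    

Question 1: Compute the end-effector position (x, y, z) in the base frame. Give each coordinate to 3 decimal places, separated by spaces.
after link 1: o_1 = (-2.8284, 2.8284, 0.0000)
after link 2: o_2 = (-1.6037, 1.6037, -1.0000)

-1.604 1.604 -1.000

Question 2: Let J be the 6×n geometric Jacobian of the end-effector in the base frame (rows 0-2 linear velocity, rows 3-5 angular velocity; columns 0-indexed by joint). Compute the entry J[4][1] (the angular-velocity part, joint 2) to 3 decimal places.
0.707

axis z_1 = (0.7071,0.7071,0.0000); lever o_n−o_1 = (1.2247,-1.2247,-1.0000)
cross product → J_v[:, 1] = (-0.7071,0.7071,-1.7321)
J_ω[:, 1] = z_1
entry J[4][1] = 0.7071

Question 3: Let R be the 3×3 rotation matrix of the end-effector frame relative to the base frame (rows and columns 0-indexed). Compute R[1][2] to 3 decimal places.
0.707

End-effector z-axis (col 2 of R) = (0.7071,0.7071,0.0000)
R[1][2] = 0.7071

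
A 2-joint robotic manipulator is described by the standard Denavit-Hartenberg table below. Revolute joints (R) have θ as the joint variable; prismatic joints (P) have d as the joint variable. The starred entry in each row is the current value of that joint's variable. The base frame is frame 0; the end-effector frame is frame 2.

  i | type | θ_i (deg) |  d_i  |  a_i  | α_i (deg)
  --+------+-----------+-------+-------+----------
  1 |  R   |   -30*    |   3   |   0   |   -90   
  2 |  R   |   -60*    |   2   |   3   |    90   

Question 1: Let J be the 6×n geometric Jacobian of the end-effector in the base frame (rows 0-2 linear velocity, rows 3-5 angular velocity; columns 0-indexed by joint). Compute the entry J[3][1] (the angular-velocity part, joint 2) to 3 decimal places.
0.500

axis z_1 = (0.5000,0.8660,0.0000); lever o_n−o_1 = (2.2990,0.9821,2.5981)
cross product → J_v[:, 1] = (2.2500,-1.2990,-1.5000)
J_ω[:, 1] = z_1
entry J[3][1] = 0.5000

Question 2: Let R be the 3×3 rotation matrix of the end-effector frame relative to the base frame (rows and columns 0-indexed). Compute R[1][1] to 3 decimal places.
End-effector y-axis (col 1 of R) = (0.5000,0.8660,0.0000)
R[1][1] = 0.8660

0.866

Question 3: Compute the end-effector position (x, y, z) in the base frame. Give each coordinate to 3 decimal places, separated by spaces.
after link 1: o_1 = (0.0000, 0.0000, 3.0000)
after link 2: o_2 = (2.2990, 0.9821, 5.5981)

2.299 0.982 5.598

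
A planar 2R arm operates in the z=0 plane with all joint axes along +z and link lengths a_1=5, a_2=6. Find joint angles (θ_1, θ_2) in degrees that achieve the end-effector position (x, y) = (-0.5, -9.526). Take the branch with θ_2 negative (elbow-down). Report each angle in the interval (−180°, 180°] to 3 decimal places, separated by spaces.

-59.997 -60.006

cos θ_2 = (90.9947−5²−6²)/(2·5·6) = 0.4999; θ_2 = -60.0059° (elbow-down)
β = atan2(-9.5260,-0.5000) = -93.0046°; ψ = atan2(-5.1965,7.9995) = -33.0078°
θ_1 = β − ψ = -59.9968°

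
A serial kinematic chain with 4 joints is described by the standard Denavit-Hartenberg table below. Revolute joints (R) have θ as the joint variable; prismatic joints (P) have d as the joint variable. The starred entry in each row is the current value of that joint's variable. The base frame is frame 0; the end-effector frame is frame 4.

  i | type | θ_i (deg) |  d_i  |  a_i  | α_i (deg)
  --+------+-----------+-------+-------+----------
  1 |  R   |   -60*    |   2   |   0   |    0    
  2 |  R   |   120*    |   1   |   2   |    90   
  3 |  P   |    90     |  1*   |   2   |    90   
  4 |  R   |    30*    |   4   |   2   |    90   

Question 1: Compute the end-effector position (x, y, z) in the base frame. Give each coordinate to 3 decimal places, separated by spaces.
4.732 4.196 6.732

after link 1: o_1 = (0.0000, 0.0000, 2.0000)
after link 2: o_2 = (1.0000, 1.7321, 3.0000)
after link 3: o_3 = (1.8660, 1.2321, 5.0000)
after link 4: o_4 = (4.7321, 4.1962, 6.7321)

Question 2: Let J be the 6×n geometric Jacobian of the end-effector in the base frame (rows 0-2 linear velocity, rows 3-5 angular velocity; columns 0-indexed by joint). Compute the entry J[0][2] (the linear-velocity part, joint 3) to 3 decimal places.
prismatic axis z_2 = (0.8660,-0.5000,0.0000)
J_v[:, 2] = z_2; J_ω[:, 2] = (0,0,0)
entry J[0][2] = 0.8660

0.866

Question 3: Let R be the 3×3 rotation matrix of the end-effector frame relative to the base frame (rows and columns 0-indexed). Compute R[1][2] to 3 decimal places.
0.433

End-effector z-axis (col 2 of R) = (-0.7500,0.4330,0.5000)
R[1][2] = 0.4330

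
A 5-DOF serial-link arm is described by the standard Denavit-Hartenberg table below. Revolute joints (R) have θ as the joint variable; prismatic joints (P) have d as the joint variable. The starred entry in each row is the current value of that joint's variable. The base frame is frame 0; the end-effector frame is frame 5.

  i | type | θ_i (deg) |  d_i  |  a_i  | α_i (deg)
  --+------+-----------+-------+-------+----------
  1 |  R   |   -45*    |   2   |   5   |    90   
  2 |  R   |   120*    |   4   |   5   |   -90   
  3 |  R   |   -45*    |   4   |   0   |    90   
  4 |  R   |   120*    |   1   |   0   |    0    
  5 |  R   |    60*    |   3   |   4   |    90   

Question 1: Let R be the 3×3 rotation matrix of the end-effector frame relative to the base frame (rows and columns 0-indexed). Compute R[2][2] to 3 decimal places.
End-effector z-axis (col 2 of R) = (-0.6124,0.6124,-0.5000)
R[2][2] = -0.5000

-0.500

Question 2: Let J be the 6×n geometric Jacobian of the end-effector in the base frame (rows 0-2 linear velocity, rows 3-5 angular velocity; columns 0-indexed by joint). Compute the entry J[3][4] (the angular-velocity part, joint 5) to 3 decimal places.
-0.250

axis z_4 = (-0.2500,-0.7500,-0.6124); lever o_n−o_4 = (2.2500,-1.2500,-4.2866)
cross product → J_v[:, 4] = (2.4495,-2.4495,2.0000)
J_ω[:, 4] = z_4
entry J[3][4] = -0.2500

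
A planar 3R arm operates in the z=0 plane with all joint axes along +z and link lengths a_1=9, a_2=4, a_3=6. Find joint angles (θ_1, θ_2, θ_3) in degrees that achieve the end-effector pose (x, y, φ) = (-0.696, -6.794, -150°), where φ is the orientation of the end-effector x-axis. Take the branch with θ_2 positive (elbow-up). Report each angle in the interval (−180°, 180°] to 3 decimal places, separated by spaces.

-59.997 150.001 119.997

wrist centre = target − a_3·(cos φ, sin φ) = (4.5002, -3.7940)
cos θ_2 = (34.6458−9²−4²)/(2·9·4) = -0.8660; θ_2 = 150.0006° (elbow-up)
β = atan2(-3.7940,4.5002) = -40.1337°; ψ = atan2(2.0000,5.5359) = 19.8634°
θ_1 = β − ψ = -59.9971°
θ_3 = φ − θ_1 − θ_2 = 119.9965° (wrapped to (-180°,180°])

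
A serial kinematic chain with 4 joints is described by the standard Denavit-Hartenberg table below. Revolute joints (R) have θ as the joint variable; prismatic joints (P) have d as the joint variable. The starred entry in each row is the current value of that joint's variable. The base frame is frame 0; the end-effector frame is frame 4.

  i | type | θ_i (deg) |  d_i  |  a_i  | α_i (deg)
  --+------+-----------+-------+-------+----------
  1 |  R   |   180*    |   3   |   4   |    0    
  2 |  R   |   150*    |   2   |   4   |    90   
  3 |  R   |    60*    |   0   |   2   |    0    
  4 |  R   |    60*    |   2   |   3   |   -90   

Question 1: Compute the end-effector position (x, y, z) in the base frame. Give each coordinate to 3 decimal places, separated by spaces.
-1.969 -3.482 9.330

after link 1: o_1 = (-4.0000, 0.0000, 3.0000)
after link 2: o_2 = (-0.5359, -2.0000, 5.0000)
after link 3: o_3 = (0.3301, -2.5000, 6.7321)
after link 4: o_4 = (-1.9689, -3.4821, 9.3301)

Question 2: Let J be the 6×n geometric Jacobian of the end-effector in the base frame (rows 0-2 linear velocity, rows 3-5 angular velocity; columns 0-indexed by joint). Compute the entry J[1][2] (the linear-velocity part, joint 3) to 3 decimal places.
2.165

axis z_2 = (-0.5000,-0.8660,0.0000); lever o_n−o_2 = (-1.4330,-1.4821,4.3301)
cross product → J_v[:, 2] = (-3.7500,2.1651,-0.5000)
J_ω[:, 2] = z_2
entry J[1][2] = 2.1651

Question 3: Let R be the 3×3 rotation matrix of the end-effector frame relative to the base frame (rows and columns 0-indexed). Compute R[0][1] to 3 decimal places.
0.500

End-effector y-axis (col 1 of R) = (0.5000,0.8660,-0.0000)
R[0][1] = 0.5000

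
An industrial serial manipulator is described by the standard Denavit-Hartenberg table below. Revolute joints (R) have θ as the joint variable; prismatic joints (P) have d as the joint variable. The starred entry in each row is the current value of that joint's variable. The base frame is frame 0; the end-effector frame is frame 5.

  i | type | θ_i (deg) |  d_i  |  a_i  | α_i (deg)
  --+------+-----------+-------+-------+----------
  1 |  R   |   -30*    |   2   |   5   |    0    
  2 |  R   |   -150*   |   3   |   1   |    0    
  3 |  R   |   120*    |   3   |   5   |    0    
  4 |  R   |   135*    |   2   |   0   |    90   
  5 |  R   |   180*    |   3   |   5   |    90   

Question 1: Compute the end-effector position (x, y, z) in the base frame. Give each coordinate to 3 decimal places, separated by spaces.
after link 1: o_1 = (4.3301, -2.5000, 2.0000)
after link 2: o_2 = (3.3301, -2.5000, 5.0000)
after link 3: o_3 = (5.8301, -6.8301, 8.0000)
after link 4: o_4 = (5.8301, -6.8301, 10.0000)
after link 5: o_5 = (7.4338, -12.4362, 10.0000)

7.434 -12.436 10.000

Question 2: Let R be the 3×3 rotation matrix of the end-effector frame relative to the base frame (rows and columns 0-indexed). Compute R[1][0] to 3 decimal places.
End-effector x-axis (col 0 of R) = (-0.2588,-0.9659,0.0000)
R[1][0] = -0.9659

-0.966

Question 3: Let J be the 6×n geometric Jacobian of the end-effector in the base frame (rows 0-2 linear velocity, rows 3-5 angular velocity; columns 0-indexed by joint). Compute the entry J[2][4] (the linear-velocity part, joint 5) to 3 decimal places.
-5.000

axis z_4 = (0.9659,-0.2588,0.0000); lever o_n−o_4 = (1.6037,-5.6061,0.0000)
cross product → J_v[:, 4] = (0.0000,0.0000,-5.0000)
J_ω[:, 4] = z_4
entry J[2][4] = -5.0000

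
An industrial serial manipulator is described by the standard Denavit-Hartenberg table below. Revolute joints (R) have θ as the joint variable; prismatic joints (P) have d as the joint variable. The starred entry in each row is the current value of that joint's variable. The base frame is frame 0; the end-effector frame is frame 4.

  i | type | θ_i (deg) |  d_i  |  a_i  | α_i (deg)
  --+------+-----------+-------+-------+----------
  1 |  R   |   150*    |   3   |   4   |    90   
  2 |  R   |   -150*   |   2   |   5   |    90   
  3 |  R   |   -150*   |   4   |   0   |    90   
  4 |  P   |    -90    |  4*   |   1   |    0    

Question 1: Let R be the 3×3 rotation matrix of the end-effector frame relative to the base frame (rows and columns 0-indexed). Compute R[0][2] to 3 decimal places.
End-effector z-axis (col 2 of R) = (0.0580,0.9665,0.2500)
R[0][2] = 0.0580

0.058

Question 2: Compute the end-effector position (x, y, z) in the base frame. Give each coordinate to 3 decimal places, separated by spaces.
after link 1: o_1 = (-3.4641, 2.0000, 3.0000)
after link 2: o_2 = (1.2859, 1.5670, 0.5000)
after link 3: o_3 = (3.0179, 0.5670, 3.9641)
after link 4: o_4 = (2.8170, 4.6830, 4.0981)

2.817 4.683 4.098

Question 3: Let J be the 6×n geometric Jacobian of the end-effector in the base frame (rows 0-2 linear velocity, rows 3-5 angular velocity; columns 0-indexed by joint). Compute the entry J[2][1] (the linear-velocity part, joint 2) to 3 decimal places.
-4.098

axis z_1 = (0.5000,0.8660,0.0000); lever o_n−o_1 = (6.2811,2.6830,1.0981)
cross product → J_v[:, 1] = (0.9510,-0.5490,-4.0981)
J_ω[:, 1] = z_1
entry J[2][1] = -4.0981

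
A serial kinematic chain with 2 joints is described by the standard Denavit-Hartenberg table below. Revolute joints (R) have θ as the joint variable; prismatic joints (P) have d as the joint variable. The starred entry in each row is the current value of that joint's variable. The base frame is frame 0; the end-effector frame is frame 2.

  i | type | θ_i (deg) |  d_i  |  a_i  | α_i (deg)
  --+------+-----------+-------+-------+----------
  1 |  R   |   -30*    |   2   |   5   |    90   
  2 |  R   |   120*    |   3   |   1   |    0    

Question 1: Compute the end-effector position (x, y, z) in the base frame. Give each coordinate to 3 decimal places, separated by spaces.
after link 1: o_1 = (4.3301, -2.5000, 2.0000)
after link 2: o_2 = (2.3971, -4.8481, 2.8660)

2.397 -4.848 2.866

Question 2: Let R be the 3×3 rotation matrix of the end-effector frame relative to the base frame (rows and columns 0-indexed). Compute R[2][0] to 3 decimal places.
0.866

End-effector x-axis (col 0 of R) = (-0.4330,0.2500,0.8660)
R[2][0] = 0.8660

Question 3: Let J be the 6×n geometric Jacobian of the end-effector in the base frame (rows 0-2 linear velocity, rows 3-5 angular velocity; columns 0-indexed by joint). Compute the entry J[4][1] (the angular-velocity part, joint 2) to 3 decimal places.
-0.866

axis z_1 = (-0.5000,-0.8660,0.0000); lever o_n−o_1 = (-1.9330,-2.3481,0.8660)
cross product → J_v[:, 1] = (-0.7500,0.4330,-0.5000)
J_ω[:, 1] = z_1
entry J[4][1] = -0.8660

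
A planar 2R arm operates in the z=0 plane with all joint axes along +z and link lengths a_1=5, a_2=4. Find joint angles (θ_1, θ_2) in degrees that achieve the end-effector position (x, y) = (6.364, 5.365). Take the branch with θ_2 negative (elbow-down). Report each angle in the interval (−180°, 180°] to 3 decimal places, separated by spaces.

cos θ_2 = (69.2837−5²−4²)/(2·5·4) = 0.7071; θ_2 = -45.0011° (elbow-down)
β = atan2(5.3650,6.3640) = 40.1317°; ψ = atan2(-2.8285,7.8284) = -19.8654°
θ_1 = β − ψ = 59.9970°

59.997 -45.001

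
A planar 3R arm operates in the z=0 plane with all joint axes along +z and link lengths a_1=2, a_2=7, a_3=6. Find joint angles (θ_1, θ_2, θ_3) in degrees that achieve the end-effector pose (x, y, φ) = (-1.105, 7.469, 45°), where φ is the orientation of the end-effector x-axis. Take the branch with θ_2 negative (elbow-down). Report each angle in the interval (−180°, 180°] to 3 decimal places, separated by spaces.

-107.223 -119.984 -87.793

wrist centre = target − a_3·(cos φ, sin φ) = (-5.3476, 3.2264)
cos θ_2 = (39.0067−2²−7²)/(2·2·7) = -0.4998; θ_2 = -119.9843° (elbow-down)
β = atan2(3.2264,-5.3476) = 148.8964°; ψ = atan2(-6.0631,-1.4983) = -103.8810°
θ_1 = β − ψ = 252.7774°
θ_3 = φ − θ_1 − θ_2 = -87.7931° (wrapped to (-180°,180°])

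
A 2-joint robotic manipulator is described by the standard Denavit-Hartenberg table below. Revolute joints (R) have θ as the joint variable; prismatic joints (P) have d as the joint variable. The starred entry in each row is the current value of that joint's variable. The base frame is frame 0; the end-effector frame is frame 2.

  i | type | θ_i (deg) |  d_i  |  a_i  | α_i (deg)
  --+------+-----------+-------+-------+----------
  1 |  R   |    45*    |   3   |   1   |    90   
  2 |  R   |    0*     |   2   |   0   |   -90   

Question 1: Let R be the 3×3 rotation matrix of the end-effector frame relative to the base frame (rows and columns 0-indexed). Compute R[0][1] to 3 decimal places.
-0.707

End-effector y-axis (col 1 of R) = (-0.7071,0.7071,0.0000)
R[0][1] = -0.7071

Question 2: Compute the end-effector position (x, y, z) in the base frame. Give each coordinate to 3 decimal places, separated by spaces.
after link 1: o_1 = (0.7071, 0.7071, 3.0000)
after link 2: o_2 = (2.1213, -0.7071, 3.0000)

2.121 -0.707 3.000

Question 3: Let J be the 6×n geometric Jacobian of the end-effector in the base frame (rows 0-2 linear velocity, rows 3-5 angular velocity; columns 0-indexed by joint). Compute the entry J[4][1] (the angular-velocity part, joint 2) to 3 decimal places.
axis z_1 = (0.7071,-0.7071,0.0000); lever o_n−o_1 = (1.4142,-1.4142,0.0000)
cross product → J_v[:, 1] = (0.0000,0.0000,0.0000)
J_ω[:, 1] = z_1
entry J[4][1] = -0.7071

-0.707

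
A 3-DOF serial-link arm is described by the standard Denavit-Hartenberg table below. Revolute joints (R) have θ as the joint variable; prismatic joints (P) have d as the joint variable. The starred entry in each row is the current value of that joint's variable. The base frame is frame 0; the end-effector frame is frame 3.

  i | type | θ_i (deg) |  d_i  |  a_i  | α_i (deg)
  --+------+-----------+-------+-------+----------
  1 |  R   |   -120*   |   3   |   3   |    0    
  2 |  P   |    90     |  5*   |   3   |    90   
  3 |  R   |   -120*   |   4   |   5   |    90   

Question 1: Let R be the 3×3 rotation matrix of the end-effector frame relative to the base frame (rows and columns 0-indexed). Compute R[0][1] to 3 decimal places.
End-effector y-axis (col 1 of R) = (-0.5000,-0.8660,0.0000)
R[0][1] = -0.5000

-0.500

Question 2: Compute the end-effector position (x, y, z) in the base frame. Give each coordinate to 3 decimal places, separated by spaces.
-3.067 -6.312 3.670

after link 1: o_1 = (-1.5000, -2.5981, 3.0000)
after link 2: o_2 = (1.0981, -4.0981, 8.0000)
after link 3: o_3 = (-3.0670, -6.3122, 3.6699)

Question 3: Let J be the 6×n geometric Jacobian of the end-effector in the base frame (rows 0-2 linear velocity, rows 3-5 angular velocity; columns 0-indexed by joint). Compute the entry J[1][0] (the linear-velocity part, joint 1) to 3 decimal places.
axis z_0 = ẑ; lever o_n−o_0 = (-3.0670,-6.3122,3.6699)
cross product → J_v[:, 0] = (6.3122,-3.0670,0.0000)
J_ω[:, 0] = z_0
entry J[1][0] = -3.0670

-3.067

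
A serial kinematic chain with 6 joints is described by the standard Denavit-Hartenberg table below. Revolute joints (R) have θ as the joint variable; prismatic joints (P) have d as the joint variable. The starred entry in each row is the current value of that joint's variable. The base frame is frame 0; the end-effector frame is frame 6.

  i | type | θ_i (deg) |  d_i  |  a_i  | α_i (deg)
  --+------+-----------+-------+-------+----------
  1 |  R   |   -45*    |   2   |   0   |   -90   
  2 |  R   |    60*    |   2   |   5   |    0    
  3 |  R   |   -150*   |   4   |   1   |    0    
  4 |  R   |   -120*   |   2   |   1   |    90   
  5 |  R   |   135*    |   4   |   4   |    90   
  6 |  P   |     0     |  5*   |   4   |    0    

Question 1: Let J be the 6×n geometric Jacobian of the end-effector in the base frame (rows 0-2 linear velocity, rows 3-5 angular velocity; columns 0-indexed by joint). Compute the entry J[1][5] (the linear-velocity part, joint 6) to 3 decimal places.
0.933

prismatic axis z_5 = (0.0670,0.9330,-0.3536)
J_v[:, 5] = z_5; J_ω[:, 5] = (0,0,0)
entry J[1][5] = 0.9330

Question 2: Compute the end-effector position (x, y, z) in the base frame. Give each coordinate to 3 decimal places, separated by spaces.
after link 1: o_1 = (0.0000, 0.0000, 2.0000)
after link 2: o_2 = (3.1820, -0.3536, -2.3301)
after link 3: o_3 = (6.0104, 2.4749, -1.3301)
after link 4: o_4 = (6.8122, 4.5015, -1.8301)
after link 5: o_5 = (11.9585, 3.3552, -3.8800)
after link 6: o_6 = (16.0255, 8.2882, -4.2336)

16.026 8.288 -4.234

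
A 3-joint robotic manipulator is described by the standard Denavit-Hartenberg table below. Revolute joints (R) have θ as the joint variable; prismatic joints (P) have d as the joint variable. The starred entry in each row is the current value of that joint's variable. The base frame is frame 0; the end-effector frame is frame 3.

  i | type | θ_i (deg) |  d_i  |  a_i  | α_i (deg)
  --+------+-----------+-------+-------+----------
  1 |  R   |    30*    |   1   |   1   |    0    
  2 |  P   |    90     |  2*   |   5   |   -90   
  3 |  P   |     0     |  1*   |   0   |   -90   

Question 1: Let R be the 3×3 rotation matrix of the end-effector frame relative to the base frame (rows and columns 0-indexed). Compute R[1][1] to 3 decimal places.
0.500

End-effector y-axis (col 1 of R) = (0.8660,0.5000,-0.0000)
R[1][1] = 0.5000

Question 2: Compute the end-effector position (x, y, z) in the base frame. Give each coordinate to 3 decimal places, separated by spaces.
-2.500 4.330 3.000

after link 1: o_1 = (0.8660, 0.5000, 1.0000)
after link 2: o_2 = (-1.6340, 4.8301, 3.0000)
after link 3: o_3 = (-2.5000, 4.3301, 3.0000)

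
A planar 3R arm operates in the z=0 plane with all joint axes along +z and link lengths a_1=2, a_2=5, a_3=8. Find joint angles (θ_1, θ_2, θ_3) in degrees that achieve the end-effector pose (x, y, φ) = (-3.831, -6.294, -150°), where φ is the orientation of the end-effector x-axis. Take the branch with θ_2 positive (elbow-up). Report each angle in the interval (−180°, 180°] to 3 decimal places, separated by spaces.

wrist centre = target − a_3·(cos φ, sin φ) = (3.0972, -2.2940)
cos θ_2 = (14.8551−2²−5²)/(2·2·5) = -0.7072; θ_2 = 135.0112° (elbow-up)
β = atan2(-2.2940,3.0972) = -36.5262°; ψ = atan2(3.5348,-1.5362) = 113.4895°
θ_1 = β − ψ = -150.0157°
θ_3 = φ − θ_1 − θ_2 = -134.9955° (wrapped to (-180°,180°])

-150.016 135.011 -134.996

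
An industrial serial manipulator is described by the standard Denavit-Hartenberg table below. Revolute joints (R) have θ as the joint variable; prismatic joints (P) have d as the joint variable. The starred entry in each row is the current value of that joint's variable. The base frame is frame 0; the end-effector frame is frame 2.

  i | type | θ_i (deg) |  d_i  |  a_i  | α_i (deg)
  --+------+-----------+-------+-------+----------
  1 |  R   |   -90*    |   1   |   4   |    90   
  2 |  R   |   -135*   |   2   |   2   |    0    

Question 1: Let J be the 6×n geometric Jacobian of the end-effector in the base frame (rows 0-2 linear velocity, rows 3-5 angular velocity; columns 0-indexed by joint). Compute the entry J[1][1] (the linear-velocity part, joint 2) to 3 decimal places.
axis z_1 = (-1.0000,-0.0000,0.0000); lever o_n−o_1 = (-2.0000,1.4142,-1.4142)
cross product → J_v[:, 1] = (0.0000,-1.4142,-1.4142)
J_ω[:, 1] = z_1
entry J[1][1] = -1.4142

-1.414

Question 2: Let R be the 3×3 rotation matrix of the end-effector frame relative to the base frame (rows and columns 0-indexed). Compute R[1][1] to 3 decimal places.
End-effector y-axis (col 1 of R) = (0.0000,-0.7071,-0.7071)
R[1][1] = -0.7071

-0.707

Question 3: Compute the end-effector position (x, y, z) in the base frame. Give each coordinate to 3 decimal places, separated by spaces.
after link 1: o_1 = (0.0000, -4.0000, 1.0000)
after link 2: o_2 = (-2.0000, -2.5858, -0.4142)

-2.000 -2.586 -0.414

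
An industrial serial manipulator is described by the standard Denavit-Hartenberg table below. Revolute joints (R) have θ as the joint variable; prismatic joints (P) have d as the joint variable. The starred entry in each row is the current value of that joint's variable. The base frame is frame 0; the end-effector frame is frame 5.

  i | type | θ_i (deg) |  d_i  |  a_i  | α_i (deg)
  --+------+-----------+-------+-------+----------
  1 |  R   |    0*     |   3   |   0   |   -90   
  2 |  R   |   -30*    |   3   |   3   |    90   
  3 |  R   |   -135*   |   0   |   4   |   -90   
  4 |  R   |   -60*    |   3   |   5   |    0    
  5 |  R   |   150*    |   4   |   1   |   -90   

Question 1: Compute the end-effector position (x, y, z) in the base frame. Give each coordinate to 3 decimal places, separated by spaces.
1.239 -6.546 7.561

after link 1: o_1 = (0.0000, 0.0000, 3.0000)
after link 2: o_2 = (2.5981, 3.0000, 4.5000)
after link 3: o_3 = (0.1486, 0.1716, 3.0858)
after link 4: o_4 = (-1.7103, -3.7175, 7.0126)
after link 5: o_5 = (1.2392, -6.5459, 7.5608)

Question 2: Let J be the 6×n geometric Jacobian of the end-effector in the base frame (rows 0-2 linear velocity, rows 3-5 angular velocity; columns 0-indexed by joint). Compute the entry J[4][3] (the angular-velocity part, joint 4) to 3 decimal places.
-0.707

axis z_3 = (0.6124,-0.7071,0.3536); lever o_n−o_3 = (1.0906,-6.7175,4.4750)
cross product → J_v[:, 3] = (-0.7893,-2.3548,-3.3424)
J_ω[:, 3] = z_3
entry J[4][3] = -0.7071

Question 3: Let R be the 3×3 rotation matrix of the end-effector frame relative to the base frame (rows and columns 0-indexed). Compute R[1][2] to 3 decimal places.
0.707

End-effector z-axis (col 2 of R) = (0.6124,0.7071,0.3536)
R[1][2] = 0.7071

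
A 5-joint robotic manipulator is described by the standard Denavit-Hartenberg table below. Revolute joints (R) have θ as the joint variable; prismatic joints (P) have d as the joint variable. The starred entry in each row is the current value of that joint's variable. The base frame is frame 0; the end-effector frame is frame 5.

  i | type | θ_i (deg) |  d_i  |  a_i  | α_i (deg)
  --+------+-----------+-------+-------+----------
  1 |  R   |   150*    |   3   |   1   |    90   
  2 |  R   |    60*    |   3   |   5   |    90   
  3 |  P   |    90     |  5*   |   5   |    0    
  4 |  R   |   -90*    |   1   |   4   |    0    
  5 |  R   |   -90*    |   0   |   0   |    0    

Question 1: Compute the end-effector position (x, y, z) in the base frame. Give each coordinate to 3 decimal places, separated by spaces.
after link 1: o_1 = (-0.8660, 0.5000, 3.0000)
after link 2: o_2 = (-1.5311, 4.3481, 7.3301)
after link 3: o_3 = (-2.7811, 10.8433, 4.8301)
after link 4: o_4 = (-5.2631, 12.2763, 7.7942)
after link 5: o_5 = (-5.2631, 12.2763, 7.7942)

-5.263 12.276 7.794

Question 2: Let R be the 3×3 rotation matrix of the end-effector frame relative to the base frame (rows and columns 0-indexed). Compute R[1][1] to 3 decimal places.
End-effector y-axis (col 1 of R) = (-0.4330,0.2500,0.8660)
R[1][1] = 0.2500

0.250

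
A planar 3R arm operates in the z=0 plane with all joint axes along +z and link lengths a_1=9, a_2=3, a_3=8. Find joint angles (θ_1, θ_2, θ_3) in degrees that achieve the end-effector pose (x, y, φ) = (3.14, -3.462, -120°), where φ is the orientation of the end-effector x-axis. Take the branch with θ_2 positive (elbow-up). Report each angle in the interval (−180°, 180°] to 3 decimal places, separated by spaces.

wrist centre = target − a_3·(cos φ, sin φ) = (7.1400, 3.4662)
cos θ_2 = (62.9942−9²−3²)/(2·9·3) = -0.5001; θ_2 = 120.0071° (elbow-up)
β = atan2(3.4662,7.1400) = 25.8948°; ψ = atan2(2.5979,7.4997) = 19.1061°
θ_1 = β − ψ = 6.7887°
θ_3 = φ − θ_1 − θ_2 = 113.2041° (wrapped to (-180°,180°])

6.789 120.007 113.204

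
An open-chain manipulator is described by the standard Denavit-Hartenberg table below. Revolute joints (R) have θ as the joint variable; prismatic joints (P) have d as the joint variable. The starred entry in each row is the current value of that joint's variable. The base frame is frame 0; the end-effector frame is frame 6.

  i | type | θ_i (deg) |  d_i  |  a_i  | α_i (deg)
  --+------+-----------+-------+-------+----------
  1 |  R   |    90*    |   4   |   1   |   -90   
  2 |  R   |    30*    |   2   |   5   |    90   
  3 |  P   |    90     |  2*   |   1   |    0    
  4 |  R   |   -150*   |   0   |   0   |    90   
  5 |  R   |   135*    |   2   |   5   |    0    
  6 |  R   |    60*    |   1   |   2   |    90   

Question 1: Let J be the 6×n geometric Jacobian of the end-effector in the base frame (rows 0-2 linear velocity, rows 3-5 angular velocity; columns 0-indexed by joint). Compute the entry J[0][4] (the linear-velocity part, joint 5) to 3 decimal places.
-2.614

axis z_4 = (0.5000,-0.7500,0.4330); lever o_n−o_4 = (-3.2349,-3.1085,5.2795)
cross product → J_v[:, 4] = (-2.6136,-4.0405,-3.9804)
J_ω[:, 4] = z_4
entry J[0][4] = -2.6136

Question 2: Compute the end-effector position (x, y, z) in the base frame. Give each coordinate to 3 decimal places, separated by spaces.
-6.235 3.222 8.512

after link 1: o_1 = (0.0000, 1.0000, 4.0000)
after link 2: o_2 = (-2.0000, 5.3301, 1.5000)
after link 3: o_3 = (-3.0000, 6.3301, 3.2321)
after link 4: o_4 = (-3.0000, 6.3301, 3.2321)
after link 5: o_5 = (-5.0619, 5.0670, 8.0438)
after link 6: o_6 = (-6.2349, 3.2216, 8.5115)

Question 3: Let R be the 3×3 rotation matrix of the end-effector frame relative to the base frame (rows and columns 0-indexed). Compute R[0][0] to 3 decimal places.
End-effector x-axis (col 0 of R) = (-0.8365,-0.5477,0.0173)
R[0][0] = -0.8365

-0.837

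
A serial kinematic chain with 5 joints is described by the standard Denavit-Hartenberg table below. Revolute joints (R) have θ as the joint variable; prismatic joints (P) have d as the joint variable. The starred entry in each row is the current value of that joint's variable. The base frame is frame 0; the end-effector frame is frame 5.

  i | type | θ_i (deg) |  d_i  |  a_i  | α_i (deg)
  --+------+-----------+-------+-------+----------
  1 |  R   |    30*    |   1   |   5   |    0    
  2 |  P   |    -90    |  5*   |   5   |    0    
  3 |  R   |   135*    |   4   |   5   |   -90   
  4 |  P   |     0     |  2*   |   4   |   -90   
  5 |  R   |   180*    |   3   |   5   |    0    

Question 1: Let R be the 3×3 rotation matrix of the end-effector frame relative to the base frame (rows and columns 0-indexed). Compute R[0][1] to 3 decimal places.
End-effector y-axis (col 1 of R) = (-0.9659,0.2588,0.0000)
R[0][1] = -0.9659

-0.966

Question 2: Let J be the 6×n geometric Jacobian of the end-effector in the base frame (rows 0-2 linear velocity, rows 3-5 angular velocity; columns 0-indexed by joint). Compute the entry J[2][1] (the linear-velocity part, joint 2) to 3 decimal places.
1.000

prismatic axis z_1 = (0.0000,0.0000,1.0000)
J_v[:, 1] = z_1; J_ω[:, 1] = (0,0,0)
entry J[2][1] = 1.0000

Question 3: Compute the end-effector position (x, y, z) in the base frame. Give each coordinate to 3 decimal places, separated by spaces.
5.934 2.551 7.000

after link 1: o_1 = (4.3301, 2.5000, 1.0000)
after link 2: o_2 = (6.8301, -1.8301, 6.0000)
after link 3: o_3 = (8.1242, 2.9995, 10.0000)
after link 4: o_4 = (7.2276, 7.3808, 10.0000)
after link 5: o_5 = (5.9336, 2.5512, 7.0000)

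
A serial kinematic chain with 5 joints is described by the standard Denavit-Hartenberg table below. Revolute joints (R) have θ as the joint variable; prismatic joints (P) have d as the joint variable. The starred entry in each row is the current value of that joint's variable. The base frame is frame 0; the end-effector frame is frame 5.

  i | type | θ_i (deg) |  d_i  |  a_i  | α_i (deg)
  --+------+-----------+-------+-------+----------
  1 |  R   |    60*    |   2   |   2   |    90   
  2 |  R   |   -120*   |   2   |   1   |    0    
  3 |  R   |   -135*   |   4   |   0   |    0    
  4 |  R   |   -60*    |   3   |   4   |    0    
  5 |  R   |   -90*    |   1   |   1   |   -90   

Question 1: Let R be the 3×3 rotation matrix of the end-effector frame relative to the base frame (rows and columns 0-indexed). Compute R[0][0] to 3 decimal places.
End-effector x-axis (col 0 of R) = (0.3536,0.6124,-0.7071)
R[0][0] = 0.3536

0.354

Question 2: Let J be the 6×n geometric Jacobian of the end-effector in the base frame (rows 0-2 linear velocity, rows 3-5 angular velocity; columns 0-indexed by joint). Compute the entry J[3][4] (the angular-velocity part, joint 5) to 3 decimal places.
axis z_4 = (0.8660,-0.5000,0.0000); lever o_n−o_4 = (1.2196,0.1124,-0.7071)
cross product → J_v[:, 4] = (0.3536,0.6124,0.7071)
J_ω[:, 4] = z_4
entry J[3][4] = 0.8660

0.866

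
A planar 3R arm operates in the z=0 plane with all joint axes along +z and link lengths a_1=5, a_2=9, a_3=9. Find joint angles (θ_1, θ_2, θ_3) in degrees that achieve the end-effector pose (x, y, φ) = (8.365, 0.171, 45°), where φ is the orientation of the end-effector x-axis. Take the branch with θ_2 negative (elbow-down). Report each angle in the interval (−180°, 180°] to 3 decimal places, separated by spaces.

wrist centre = target − a_3·(cos φ, sin φ) = (2.0010, -6.1930)
cos θ_2 = (42.3569−5²−9²)/(2·5·9) = -0.7071; θ_2 = -135.0031° (elbow-down)
β = atan2(-6.1930,2.0010) = -72.0936°; ψ = atan2(-6.3636,-1.3643) = -102.1006°
θ_1 = β − ψ = 30.0070°
θ_3 = φ − θ_1 − θ_2 = 149.9961° (wrapped to (-180°,180°])

30.007 -135.003 149.996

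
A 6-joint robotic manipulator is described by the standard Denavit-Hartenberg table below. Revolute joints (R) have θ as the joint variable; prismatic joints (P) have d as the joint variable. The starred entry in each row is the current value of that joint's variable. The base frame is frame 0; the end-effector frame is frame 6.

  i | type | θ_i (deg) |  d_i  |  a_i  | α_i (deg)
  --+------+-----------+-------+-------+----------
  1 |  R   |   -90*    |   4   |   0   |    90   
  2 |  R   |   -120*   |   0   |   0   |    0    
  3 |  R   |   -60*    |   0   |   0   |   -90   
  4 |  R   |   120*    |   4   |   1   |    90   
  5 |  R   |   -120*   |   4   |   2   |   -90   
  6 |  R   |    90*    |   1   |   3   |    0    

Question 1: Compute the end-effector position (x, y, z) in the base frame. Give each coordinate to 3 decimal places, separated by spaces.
1.250 0.433 2.232

after link 1: o_1 = (0.0000, 0.0000, 4.0000)
after link 2: o_2 = (0.0000, 0.0000, 4.0000)
after link 3: o_3 = (0.0000, 0.0000, 4.0000)
after link 4: o_4 = (0.8660, -0.5000, 0.0000)
after link 5: o_5 = (2.0000, 3.4641, 1.7321)
after link 6: o_6 = (1.2500, 0.4330, 2.2321)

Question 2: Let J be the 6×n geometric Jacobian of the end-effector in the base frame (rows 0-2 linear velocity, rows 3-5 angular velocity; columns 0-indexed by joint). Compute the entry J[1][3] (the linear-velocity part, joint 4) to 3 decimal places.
-1.250

axis z_3 = (-0.0000,-0.0000,-1.0000); lever o_n−o_3 = (1.2500,0.4330,-1.7679)
cross product → J_v[:, 3] = (0.4330,-1.2500,0.0000)
J_ω[:, 3] = z_3
entry J[1][3] = -1.2500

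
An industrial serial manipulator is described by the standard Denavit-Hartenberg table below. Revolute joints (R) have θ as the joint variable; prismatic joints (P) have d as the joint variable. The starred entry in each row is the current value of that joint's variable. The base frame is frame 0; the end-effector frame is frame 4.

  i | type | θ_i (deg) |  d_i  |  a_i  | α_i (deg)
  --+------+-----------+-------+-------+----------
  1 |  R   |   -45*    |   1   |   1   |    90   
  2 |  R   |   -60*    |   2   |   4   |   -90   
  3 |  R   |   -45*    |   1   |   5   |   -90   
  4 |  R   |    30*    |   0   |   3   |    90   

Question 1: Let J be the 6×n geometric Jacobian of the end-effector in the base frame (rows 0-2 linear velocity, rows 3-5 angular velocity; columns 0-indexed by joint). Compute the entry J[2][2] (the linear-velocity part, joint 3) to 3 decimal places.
-4.653

axis z_2 = (0.6124,-0.6124,0.5000); lever o_n−o_2 = (-2.2057,-5.3924,-4.9029)
cross product → J_v[:, 2] = (5.6986,1.8995,-4.6529)
J_ω[:, 2] = z_2
entry J[2][2] = -4.6529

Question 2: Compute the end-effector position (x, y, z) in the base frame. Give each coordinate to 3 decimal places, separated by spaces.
after link 1: o_1 = (0.7071, -0.7071, 1.0000)
after link 2: o_2 = (0.7071, -3.5355, -2.4641)
after link 3: o_3 = (0.0695, -7.8979, -5.0260)
after link 4: o_4 = (-1.4986, -8.9279, -7.3670)

-1.499 -8.928 -7.367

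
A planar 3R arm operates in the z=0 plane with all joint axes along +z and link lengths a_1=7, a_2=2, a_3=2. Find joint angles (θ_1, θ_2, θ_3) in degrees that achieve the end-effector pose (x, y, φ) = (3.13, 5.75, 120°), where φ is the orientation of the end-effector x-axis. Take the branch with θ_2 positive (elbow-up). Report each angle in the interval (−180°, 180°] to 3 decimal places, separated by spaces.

30.005 135.001 -45.005

wrist centre = target − a_3·(cos φ, sin φ) = (4.1300, 4.0179)
cos θ_2 = (33.2008−7²−2²)/(2·7·2) = -0.7071; θ_2 = 135.0006° (elbow-up)
β = atan2(4.0179,4.1300) = 44.2121°; ψ = atan2(1.4142,5.5858) = 14.2075°
θ_1 = β − ψ = 30.0046°
θ_3 = φ − θ_1 − θ_2 = -45.0051° (wrapped to (-180°,180°])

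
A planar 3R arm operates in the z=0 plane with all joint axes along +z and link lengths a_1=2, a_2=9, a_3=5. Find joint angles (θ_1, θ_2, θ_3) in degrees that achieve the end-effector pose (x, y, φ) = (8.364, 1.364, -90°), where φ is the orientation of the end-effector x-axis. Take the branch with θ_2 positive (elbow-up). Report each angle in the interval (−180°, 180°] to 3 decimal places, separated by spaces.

0.002 44.997 -135.000

wrist centre = target − a_3·(cos φ, sin φ) = (8.3640, 6.3640)
cos θ_2 = (110.4570−2²−9²)/(2·2·9) = 0.7071; θ_2 = 44.9974° (elbow-up)
β = atan2(6.3640,8.3640) = 37.2668°; ψ = atan2(6.3637,8.3642) = 37.2645°
θ_1 = β − ψ = 0.0022°
θ_3 = φ − θ_1 − θ_2 = -134.9996° (wrapped to (-180°,180°])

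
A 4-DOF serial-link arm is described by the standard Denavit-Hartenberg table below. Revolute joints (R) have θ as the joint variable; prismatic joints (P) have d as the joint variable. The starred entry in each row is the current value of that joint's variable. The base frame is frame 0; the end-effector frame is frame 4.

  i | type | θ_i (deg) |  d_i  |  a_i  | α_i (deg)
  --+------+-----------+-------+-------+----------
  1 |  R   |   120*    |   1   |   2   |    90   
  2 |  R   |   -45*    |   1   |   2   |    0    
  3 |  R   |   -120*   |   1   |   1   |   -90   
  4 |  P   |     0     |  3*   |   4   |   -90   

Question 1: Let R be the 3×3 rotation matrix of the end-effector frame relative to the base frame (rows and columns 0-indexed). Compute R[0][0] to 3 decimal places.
End-effector x-axis (col 0 of R) = (0.4830,-0.8365,-0.2588)
R[0][0] = 0.4830

0.483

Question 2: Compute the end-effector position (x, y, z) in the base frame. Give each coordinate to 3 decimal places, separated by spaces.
after link 1: o_1 = (-1.0000, 1.7321, 1.0000)
after link 2: o_2 = (-0.8411, 3.4568, -0.4142)
after link 3: o_3 = (0.5079, 3.1203, -0.6730)
after link 4: o_4 = (2.0515, 0.4466, -4.6061)

2.052 0.447 -4.606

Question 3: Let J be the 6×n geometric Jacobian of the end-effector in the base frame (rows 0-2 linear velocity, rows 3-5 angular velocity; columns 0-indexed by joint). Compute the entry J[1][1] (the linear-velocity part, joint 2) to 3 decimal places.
axis z_1 = (0.8660,0.5000,0.0000); lever o_n−o_1 = (3.0515,-1.2854,-5.6061)
cross product → J_v[:, 1] = (-2.8030,4.8550,-2.6390)
J_ω[:, 1] = z_1
entry J[1][1] = 4.8550

4.855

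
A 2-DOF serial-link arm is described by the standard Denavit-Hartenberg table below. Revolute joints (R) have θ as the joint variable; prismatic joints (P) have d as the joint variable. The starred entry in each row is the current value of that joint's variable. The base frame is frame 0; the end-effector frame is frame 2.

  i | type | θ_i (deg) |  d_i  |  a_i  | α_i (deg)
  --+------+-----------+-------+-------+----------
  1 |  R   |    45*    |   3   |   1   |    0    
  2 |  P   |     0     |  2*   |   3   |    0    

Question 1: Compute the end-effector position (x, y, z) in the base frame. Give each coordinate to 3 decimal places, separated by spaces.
2.828 2.828 5.000

after link 1: o_1 = (0.7071, 0.7071, 3.0000)
after link 2: o_2 = (2.8284, 2.8284, 5.0000)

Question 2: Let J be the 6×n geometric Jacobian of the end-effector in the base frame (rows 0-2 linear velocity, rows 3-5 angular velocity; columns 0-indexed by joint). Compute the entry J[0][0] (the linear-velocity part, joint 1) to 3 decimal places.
axis z_0 = ẑ; lever o_n−o_0 = (2.8284,2.8284,5.0000)
cross product → J_v[:, 0] = (-2.8284,2.8284,0.0000)
J_ω[:, 0] = z_0
entry J[0][0] = -2.8284

-2.828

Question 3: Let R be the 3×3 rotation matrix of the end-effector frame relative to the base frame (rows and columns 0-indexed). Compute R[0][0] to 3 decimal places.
End-effector x-axis (col 0 of R) = (0.7071,0.7071,0.0000)
R[0][0] = 0.7071

0.707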